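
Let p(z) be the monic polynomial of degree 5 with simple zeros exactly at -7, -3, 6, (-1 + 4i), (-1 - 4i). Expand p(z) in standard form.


The polynomial is p(z) = ∏_{α ∈ S} (z − α), where S = {-7, -3, 6, (-1 + 4i), (-1 - 4i)}.
Expanding the product yields: p(z) = z^5 + 6·z^4 -14·z^3 -136·z^2 -915·z -2142.
Note conjugate pairs combine to real quadratics: (z − (-1+4i))(z − (-1−4i)) = z² + 2z + 17.
The resulting polynomial has degree 5 and real coefficients as required.

p(z) = z^5 + 6·z^4 -14·z^3 -136·z^2 -915·z -2142.


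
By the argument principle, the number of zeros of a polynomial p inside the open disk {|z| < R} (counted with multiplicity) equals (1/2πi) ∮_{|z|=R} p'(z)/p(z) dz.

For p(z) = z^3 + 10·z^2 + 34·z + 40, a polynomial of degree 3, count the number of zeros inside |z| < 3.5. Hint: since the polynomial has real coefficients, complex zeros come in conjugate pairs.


The zeros of p are: -4, (-3 + 1i), (-3 - 1i).
Their magnitudes are: 4, 3.162, 3.162.
Zeros with |z| < R = 3.5: (-3 + 1i), (-3 - 1i).
Count = 2.
By the argument principle, (1/2πi) ∮_{|z|=R} p'(z)/p(z) dz equals exactly this count.

Number of zeros inside |z| < 3.5: 2.


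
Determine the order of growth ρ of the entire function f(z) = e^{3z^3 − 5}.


|e^{3z^3 − 5}| = e^{Re(3·z^3) + -5} ≤ e^{3|z|^3 + -5} = e^{3r^3 + -5} on |z| = r, so ρ ≤ 3. Choosing z on |z|=r so that 3·z^3 is real positive (always possible by picking arg z appropriately) gives |f(z)| = e^{3r^3 + -5}, matching the bound. The additive constant -5 does not affect log log M(r) ~ 3·log r. Hence ρ = 3.
Therefore ρ = 3.

Order ρ = 3.


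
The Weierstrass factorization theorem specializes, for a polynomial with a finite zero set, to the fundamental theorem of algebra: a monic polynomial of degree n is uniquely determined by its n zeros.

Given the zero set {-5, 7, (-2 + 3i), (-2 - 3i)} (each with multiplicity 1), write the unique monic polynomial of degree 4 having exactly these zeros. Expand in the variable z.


The polynomial is p(z) = ∏_{α ∈ S} (z − α), where S = {-5, 7, (-2 + 3i), (-2 - 3i)}.
Expanding the product yields: p(z) = z^4 + 2·z^3 -30·z^2 -166·z -455.
Note conjugate pairs combine to real quadratics: (z − (-2+3i))(z − (-2−3i)) = z² + 4z + 13.
The resulting polynomial has degree 4 and real coefficients as required.

p(z) = z^4 + 2·z^3 -30·z^2 -166·z -455.


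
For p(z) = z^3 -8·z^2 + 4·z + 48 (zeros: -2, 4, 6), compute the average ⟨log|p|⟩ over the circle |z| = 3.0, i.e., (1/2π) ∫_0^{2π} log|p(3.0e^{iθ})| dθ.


Zeros: -2, 4, 6; r = 3.0.
Inside |z| < r: -2. Outside (|z| ≥ r): 4, 6.
p(0) = 48, so log|p(0)| = log(48) = 3.8712.
Apply Jensen: I(r) = log|p(0)| + Σ_k log(r/|z_k|), summed over zeros inside |z| < r.
  log(r/|z_k|) for z_k = -2: log(3.0/2) = 0.4055
  Outside zeros (4, 6) contribute nothing to the Jensen sum.
Sum over inside zeros: 0.4055.
I(r) = log|p(0)| + (inside sum) = 3.8712 + 0.4055 = 4.2767.
Note: since some zeros are outside |z| ≤ r, the simplified n·log(r) form does NOT apply — only the inside zeros contribute.

I(r) ≈ 4.2767.


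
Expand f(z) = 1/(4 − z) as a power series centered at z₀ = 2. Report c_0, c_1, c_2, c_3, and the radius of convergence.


Let w = z − z₀, so z = z₀ + w.
Then 4 − z = 4 − (z₀ + w) = (4 − z₀) − w = 2 − w.
f(z) = 1/(2 − w) = (1/(2)) · 1/(1 − w/(2)) = Σ_{n≥0} w^n / (2)^(n+1).
So c_n = 1/(2)^(n+1):
  c_0 = 1/(2)^1 = 1/2.
  c_1 = 1/(2)^2 = 1/4.
  c_2 = 1/(2)^3 = 1/8.
  c_3 = 1/(2)^4 = 1/16.
The series is valid for |w/d| < 1, i.e. |z − z₀| < |d|.
Radius of convergence: R = |4 − z₀| = |2| = 2 (distance from z₀ to the singularity z = 4).

c_0 = 1/2, c_1 = 1/4, c_2 = 1/8, c_3 = 1/16; R = 2.


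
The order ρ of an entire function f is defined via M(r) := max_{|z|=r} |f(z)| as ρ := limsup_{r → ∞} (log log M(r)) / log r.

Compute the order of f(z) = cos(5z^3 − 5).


Write cos(w) = (e^{iw} ± e^{−iw})/(2 or 2i), so |cos(w)| ≤ e^{|w|}. With w = 5z^3 − 5, |w| ≤ 5r^3 + 5 on |z|=r, giving M(r) ≤ e^{5r^3 + 5} and ρ ≤ 3. For the lower bound, choose z on |z|=r with 5z^3 purely imaginary of modulus 5r^3; then |cos(5z^3 − 5)| grows like e^{5r^3}/2, so ρ ≥ 3. Hence ρ = 3.
Therefore ρ = 3.

Order ρ = 3.


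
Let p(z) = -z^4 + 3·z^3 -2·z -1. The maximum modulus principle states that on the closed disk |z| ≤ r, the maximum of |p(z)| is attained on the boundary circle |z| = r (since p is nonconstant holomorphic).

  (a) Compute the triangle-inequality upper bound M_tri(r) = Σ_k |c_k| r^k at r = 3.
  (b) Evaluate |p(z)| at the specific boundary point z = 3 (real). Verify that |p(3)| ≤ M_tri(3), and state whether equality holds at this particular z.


Coefficients: c_0 = -1, c_1 = -2, c_2 = 0, c_3 = 3, c_4 = -1. Radius r = 3.
Part (a). Triangle bound: M_tri(r) = Σ_k |c_k| r^k
  = |-1|·3^0 + |-2|·3^1 + |0|·3^2 + |3|·3^3 + |-1|·3^4
  = 1 + 6 + 0 + 81 + 81 = 169.
This bounds M(r) := max_{|z|=r} |p(z)| from above; equality holds iff all terms c_k z^k can be made to align in phase at a single z on |z|=r.
Part (b). At z = 3 (real, on the circle |z| = r):
  p(3) = (-1)·3^0 + (-2)·3^1 + (0)·3^2 + (3)·3^3 + (-1)·3^4 = -7.
  |p(3)| = 7.
Check: |p(3)| = 7 ≤ 169 = M_tri(3). ✓ Equality does not hold at z = 3 (the coefficients have mixed signs, so the terms do not all align in phase there).

M_tri(3) = 169; |p(3)| = 7; equality at z=3: no.


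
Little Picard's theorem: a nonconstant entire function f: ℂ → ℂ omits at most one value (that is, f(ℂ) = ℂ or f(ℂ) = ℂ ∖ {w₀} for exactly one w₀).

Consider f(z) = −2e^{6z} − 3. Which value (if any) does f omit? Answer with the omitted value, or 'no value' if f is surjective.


Little Picard bounds the complement of f(ℂ) to at most one point.
e^{6z} is never zero on ℂ, so -2·e^{6z} takes every value in ℂ ∖ {0}. Adding -3 shifts the range to ℂ ∖ {-3}. Thus f omits exactly the value -3.

Omitted value: -3.


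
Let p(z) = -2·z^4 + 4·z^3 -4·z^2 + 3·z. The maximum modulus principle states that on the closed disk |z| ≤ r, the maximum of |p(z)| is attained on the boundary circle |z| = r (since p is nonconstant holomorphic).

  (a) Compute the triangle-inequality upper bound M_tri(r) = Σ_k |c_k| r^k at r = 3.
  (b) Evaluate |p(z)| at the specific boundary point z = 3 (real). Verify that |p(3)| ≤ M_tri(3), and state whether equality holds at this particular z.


Coefficients: c_0 = 0, c_1 = 3, c_2 = -4, c_3 = 4, c_4 = -2. Radius r = 3.
Part (a). Triangle bound: M_tri(r) = Σ_k |c_k| r^k
  = |0|·3^0 + |3|·3^1 + |-4|·3^2 + |4|·3^3 + |-2|·3^4
  = 0 + 9 + 36 + 108 + 162 = 315.
This bounds M(r) := max_{|z|=r} |p(z)| from above; equality holds iff all terms c_k z^k can be made to align in phase at a single z on |z|=r.
Part (b). At z = 3 (real, on the circle |z| = r):
  p(3) = (0)·3^0 + (3)·3^1 + (-4)·3^2 + (4)·3^3 + (-2)·3^4 = -81.
  |p(3)| = 81.
Check: |p(3)| = 81 ≤ 315 = M_tri(3). ✓ Equality does not hold at z = 3 (the coefficients have mixed signs, so the terms do not all align in phase there).

M_tri(3) = 315; |p(3)| = 81; equality at z=3: no.


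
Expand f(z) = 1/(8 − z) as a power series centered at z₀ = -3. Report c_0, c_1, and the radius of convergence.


Let w = z − z₀, so z = z₀ + w.
Then 8 − z = 8 − (z₀ + w) = (8 − z₀) − w = 11 − w.
f(z) = 1/(11 − w) = (1/(11)) · 1/(1 − w/(11)) = Σ_{n≥0} w^n / (11)^(n+1).
So c_n = 1/(11)^(n+1):
  c_0 = 1/(11)^1 = 1/11.
  c_1 = 1/(11)^2 = 1/121.
The series is valid for |w/d| < 1, i.e. |z − z₀| < |d|.
Radius of convergence: R = |8 − z₀| = |11| = 11 (distance from z₀ to the singularity z = 8).

c_0 = 1/11, c_1 = 1/121; R = 11.


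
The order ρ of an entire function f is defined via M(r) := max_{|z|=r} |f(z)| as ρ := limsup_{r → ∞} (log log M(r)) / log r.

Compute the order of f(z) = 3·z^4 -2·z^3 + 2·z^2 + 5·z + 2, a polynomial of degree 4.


|f(z)| ≤ Σ|c_k|·r^k = O(r^4) as r → ∞. Polynomial growth is O(e^{r^ε}) for every ε > 0 (since r^4/e^{r^ε} → 0), so ρ ≤ ε for all ε > 0, i.e. ρ = 0. Every nonconstant polynomial has order 0.
Therefore ρ = 0.

Order ρ = 0.


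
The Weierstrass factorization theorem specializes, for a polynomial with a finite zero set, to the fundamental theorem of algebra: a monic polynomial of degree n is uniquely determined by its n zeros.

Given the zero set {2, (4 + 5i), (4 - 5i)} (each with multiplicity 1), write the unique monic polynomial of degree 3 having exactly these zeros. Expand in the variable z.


The polynomial is p(z) = ∏_{α ∈ S} (z − α), where S = {2, (4 + 5i), (4 - 5i)}.
Expanding the product yields: p(z) = z^3 -10·z^2 + 57·z -82.
Note conjugate pairs combine to real quadratics: (z − (4+5i))(z − (4−5i)) = z² − 8z + 41.
The resulting polynomial has degree 3 and real coefficients as required.

p(z) = z^3 -10·z^2 + 57·z -82.


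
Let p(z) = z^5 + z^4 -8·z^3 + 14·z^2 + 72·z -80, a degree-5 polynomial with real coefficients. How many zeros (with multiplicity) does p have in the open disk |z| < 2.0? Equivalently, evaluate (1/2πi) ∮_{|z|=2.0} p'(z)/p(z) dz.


The zeros of p are: 1, (2 + 2i), (2 - 2i), (-3 + 1i), (-3 - 1i).
Their magnitudes are: 1, 2.828, 2.828, 3.162, 3.162.
Zeros with |z| < R = 2.0: 1.
Count = 1.
By the argument principle, (1/2πi) ∮_{|z|=R} p'(z)/p(z) dz equals exactly this count.

Number of zeros inside |z| < 2.0: 1.


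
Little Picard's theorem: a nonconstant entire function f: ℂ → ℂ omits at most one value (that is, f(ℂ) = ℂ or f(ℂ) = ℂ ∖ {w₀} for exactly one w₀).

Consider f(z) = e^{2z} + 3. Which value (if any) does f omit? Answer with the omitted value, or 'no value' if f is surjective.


Little Picard bounds the complement of f(ℂ) to at most one point.
e^{2z} is never zero on ℂ, so 1·e^{2z} takes every value in ℂ ∖ {0}. Adding 3 shifts the range to ℂ ∖ {3}. Thus f omits exactly the value 3.

Omitted value: 3.


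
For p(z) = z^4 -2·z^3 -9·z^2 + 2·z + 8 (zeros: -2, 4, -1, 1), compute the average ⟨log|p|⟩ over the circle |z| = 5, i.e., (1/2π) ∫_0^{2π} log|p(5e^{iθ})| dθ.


Zeros: -2, -1, 1, 4; r = 5.
Inside |z| < r: -2, -1, 1, 4. Outside (|z| ≥ r): ∅.
p(0) = 8, so log|p(0)| = log(8) = 2.0794.
Apply Jensen: I(r) = log|p(0)| + Σ_k log(r/|z_k|), summed over zeros inside |z| < r.
  log(r/|z_k|) for z_k = -2: log(5/2) = 0.9163
  log(r/|z_k|) for z_k = 4: log(5/4) = 0.2231
  log(r/|z_k|) for z_k = -1: log(5/1) = 1.6094
  log(r/|z_k|) for z_k = 1: log(5/1) = 1.6094
Sum over inside zeros: 4.3583.
I(r) = log|p(0)| + (inside sum) = 2.0794 + 4.3583 = 6.4378.
Closed form (all zeros inside, monic): I(r) = n·log(r) = 4·log(5) = 6.4378. ✓

I(r) ≈ 6.4378.


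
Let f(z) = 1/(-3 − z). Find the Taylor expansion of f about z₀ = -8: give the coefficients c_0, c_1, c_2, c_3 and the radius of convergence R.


Let w = z − z₀, so z = z₀ + w.
Then -3 − z = -3 − (z₀ + w) = (-3 − z₀) − w = 5 − w.
f(z) = 1/(5 − w) = (1/(5)) · 1/(1 − w/(5)) = Σ_{n≥0} w^n / (5)^(n+1).
So c_n = 1/(5)^(n+1):
  c_0 = 1/(5)^1 = 1/5.
  c_1 = 1/(5)^2 = 1/25.
  c_2 = 1/(5)^3 = 1/125.
  c_3 = 1/(5)^4 = 1/625.
The series is valid for |w/d| < 1, i.e. |z − z₀| < |d|.
Radius of convergence: R = |-3 − z₀| = |5| = 5 (distance from z₀ to the singularity z = -3).

c_0 = 1/5, c_1 = 1/25, c_2 = 1/125, c_3 = 1/625; R = 5.


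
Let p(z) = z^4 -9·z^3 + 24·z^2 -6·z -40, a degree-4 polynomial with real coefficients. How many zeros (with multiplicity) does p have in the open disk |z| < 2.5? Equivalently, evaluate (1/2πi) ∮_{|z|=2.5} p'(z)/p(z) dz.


The zeros of p are: (3 + 1i), (3 - 1i), 4, -1.
Their magnitudes are: 3.162, 3.162, 4, 1.
Zeros with |z| < R = 2.5: -1.
Count = 1.
By the argument principle, (1/2πi) ∮_{|z|=R} p'(z)/p(z) dz equals exactly this count.

Number of zeros inside |z| < 2.5: 1.


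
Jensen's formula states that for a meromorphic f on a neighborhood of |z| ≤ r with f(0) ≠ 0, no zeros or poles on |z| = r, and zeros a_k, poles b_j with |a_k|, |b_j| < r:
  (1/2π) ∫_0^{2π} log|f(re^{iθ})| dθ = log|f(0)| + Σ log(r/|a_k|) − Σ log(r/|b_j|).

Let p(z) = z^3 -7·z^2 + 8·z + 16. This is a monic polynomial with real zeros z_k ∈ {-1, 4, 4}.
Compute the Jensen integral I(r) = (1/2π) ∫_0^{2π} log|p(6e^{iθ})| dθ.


Zeros: -1, 4, 4; r = 6.
Inside |z| < r: -1, 4, 4. Outside (|z| ≥ r): ∅.
p(0) = 16, so log|p(0)| = log(16) = 2.7726.
Apply Jensen: I(r) = log|p(0)| + Σ_k log(r/|z_k|), summed over zeros inside |z| < r.
  log(r/|z_k|) for z_k = -1: log(6/1) = 1.7918
  log(r/|z_k|) for z_k = 4: log(6/4) = 0.4055
  log(r/|z_k|) for z_k = 4: log(6/4) = 0.4055
Sum over inside zeros: 2.6027.
I(r) = log|p(0)| + (inside sum) = 2.7726 + 2.6027 = 5.3753.
Closed form (all zeros inside, monic): I(r) = n·log(r) = 3·log(6) = 5.3753. ✓

I(r) ≈ 5.3753.


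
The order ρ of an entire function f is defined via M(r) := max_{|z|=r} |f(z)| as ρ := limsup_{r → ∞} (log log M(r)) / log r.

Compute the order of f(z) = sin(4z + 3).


sin(w) is a linear combination of e^{iw} and e^{−iw} (or e^w, e^{−w} in the hyperbolic case), so |sin(w)| ≤ e^{|w|}. With w = 4z + 3, |w| ≤ 4|z| + 3 = 4r + 3 on |z| = r, giving M(r) ≤ e^{4r + 3}, so ρ ≤ 1. On a suitable ray (z = it for sin/cos; z = t for sinh/cosh, t real → ∞), |sin(4z + 3)| grows like e^{4|t|}/2, so ρ ≥ 1. Hence ρ = 1.
Therefore ρ = 1.

Order ρ = 1.


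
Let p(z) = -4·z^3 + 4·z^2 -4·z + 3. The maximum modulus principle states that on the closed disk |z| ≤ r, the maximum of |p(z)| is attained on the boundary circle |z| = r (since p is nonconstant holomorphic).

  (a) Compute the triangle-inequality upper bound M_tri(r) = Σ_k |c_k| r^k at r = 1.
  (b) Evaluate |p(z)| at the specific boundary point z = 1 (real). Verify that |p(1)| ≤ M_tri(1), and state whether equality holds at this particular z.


Coefficients: c_0 = 3, c_1 = -4, c_2 = 4, c_3 = -4. Radius r = 1.
Part (a). Triangle bound: M_tri(r) = Σ_k |c_k| r^k
  = |3|·1^0 + |-4|·1^1 + |4|·1^2 + |-4|·1^3
  = 3 + 4 + 4 + 4 = 15.
This bounds M(r) := max_{|z|=r} |p(z)| from above; equality holds iff all terms c_k z^k can be made to align in phase at a single z on |z|=r.
Part (b). At z = 1 (real, on the circle |z| = r):
  p(1) = (3)·1^0 + (-4)·1^1 + (4)·1^2 + (-4)·1^3 = -1.
  |p(1)| = 1.
Check: |p(1)| = 1 ≤ 15 = M_tri(1). ✓ Equality does not hold at z = 1 (the coefficients have mixed signs, so the terms do not all align in phase there).

M_tri(1) = 15; |p(1)| = 1; equality at z=1: no.


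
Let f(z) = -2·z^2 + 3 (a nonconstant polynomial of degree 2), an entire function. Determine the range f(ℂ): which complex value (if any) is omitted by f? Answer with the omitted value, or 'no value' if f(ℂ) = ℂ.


Little Picard bounds the complement of f(ℂ) to at most one point.
For every w ∈ ℂ, the equation p(z) − w = 0 is a nonconstant polynomial in z and hence has at least one root by the fundamental theorem of algebra. So p is surjective onto ℂ, omitting no value.

Omitted value: no value.


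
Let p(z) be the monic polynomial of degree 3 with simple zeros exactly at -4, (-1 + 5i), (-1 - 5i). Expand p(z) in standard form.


The polynomial is p(z) = ∏_{α ∈ S} (z − α), where S = {-4, (-1 + 5i), (-1 - 5i)}.
Expanding the product yields: p(z) = z^3 + 6·z^2 + 34·z + 104.
Note conjugate pairs combine to real quadratics: (z − (-1+5i))(z − (-1−5i)) = z² + 2z + 26.
The resulting polynomial has degree 3 and real coefficients as required.

p(z) = z^3 + 6·z^2 + 34·z + 104.


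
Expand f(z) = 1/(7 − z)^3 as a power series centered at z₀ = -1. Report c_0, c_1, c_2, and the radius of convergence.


Let w = z − z₀, so z = z₀ + w.
Then 7 − z = 7 − (z₀ + w) = (7 − z₀) − w = 8 − w.
f(z) = 1/(8 − w)^3 = (1/(8)^3) · (1 − w/(8))^{−3}.
By the binomial series (1−u)^{−3} = Σ_{n≥0} C(n+2, 2) u^n for |u|<1, with u = w/(8):
  c_n = C(n+2, 2) / (8)^(n+3).
  c_0 = 1/(8)^3 = 1/512.
  c_1 = 3/(8)^4 = 3/4096.
  c_2 = 6/(8)^5 = 3/16384.
The series is valid for |w/d| < 1, i.e. |z − z₀| < |d|.
Radius of convergence: R = |7 − z₀| = |8| = 8 (distance from z₀ to the singularity z = 7).

c_0 = 1/512, c_1 = 3/4096, c_2 = 3/16384; R = 8.


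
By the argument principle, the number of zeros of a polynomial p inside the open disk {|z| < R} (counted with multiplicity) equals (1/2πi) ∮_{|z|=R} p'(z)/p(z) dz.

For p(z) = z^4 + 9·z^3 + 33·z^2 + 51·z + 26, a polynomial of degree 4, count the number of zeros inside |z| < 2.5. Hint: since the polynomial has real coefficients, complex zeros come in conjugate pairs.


The zeros of p are: (-3 + 2i), (-3 - 2i), -2, -1.
Their magnitudes are: 3.606, 3.606, 2, 1.
Zeros with |z| < R = 2.5: -2, -1.
Count = 2.
By the argument principle, (1/2πi) ∮_{|z|=R} p'(z)/p(z) dz equals exactly this count.

Number of zeros inside |z| < 2.5: 2.


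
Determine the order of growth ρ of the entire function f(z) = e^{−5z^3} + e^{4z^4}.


Each summand is entire of order 3 and 4 respectively (as in the single-exponential case). The order of a sum is at most the max of the orders, so ρ ≤ 4. For the lower bound: on |z|=r choose arg z so that 4z^4 is real positive; then |e^{4z^4}| = e^{4r^4} while |e^{-5z^3}| ≤ e^{5r^3} = o(e^{4r^4}). So |f| ≥ e^{4r^4}(1 − o(1)) and ρ ≥ 4. Hence ρ = max(3, 4) = 4.
Therefore ρ = 4.

Order ρ = 4.


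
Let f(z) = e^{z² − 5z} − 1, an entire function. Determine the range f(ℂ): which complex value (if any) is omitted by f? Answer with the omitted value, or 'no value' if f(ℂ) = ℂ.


Little Picard bounds the complement of f(ℂ) to at most one point.
The exponent g(z) = z² − 5z is a nonconstant polynomial, hence surjective onto ℂ. So e^{g(z)} takes every value in {e^w : w ∈ ℂ} = ℂ ∖ {0}. Adding -1 shifts the range to ℂ ∖ {-1}. f omits exactly -1.

Omitted value: -1.


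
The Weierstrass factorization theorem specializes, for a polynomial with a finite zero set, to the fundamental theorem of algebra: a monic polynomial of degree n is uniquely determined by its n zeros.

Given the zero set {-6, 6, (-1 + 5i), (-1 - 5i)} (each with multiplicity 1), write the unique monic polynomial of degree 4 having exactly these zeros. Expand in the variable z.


The polynomial is p(z) = ∏_{α ∈ S} (z − α), where S = {-6, 6, (-1 + 5i), (-1 - 5i)}.
Expanding the product yields: p(z) = z^4 + 2·z^3 -10·z^2 -72·z -936.
Note conjugate pairs combine to real quadratics: (z − (-1+5i))(z − (-1−5i)) = z² + 2z + 26.
The resulting polynomial has degree 4 and real coefficients as required.

p(z) = z^4 + 2·z^3 -10·z^2 -72·z -936.


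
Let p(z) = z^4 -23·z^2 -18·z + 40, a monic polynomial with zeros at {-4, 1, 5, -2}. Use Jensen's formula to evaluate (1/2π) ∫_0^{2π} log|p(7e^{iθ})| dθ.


Zeros: -4, -2, 1, 5; r = 7.
Inside |z| < r: -4, -2, 1, 5. Outside (|z| ≥ r): ∅.
p(0) = 40, so log|p(0)| = log(40) = 3.6889.
Apply Jensen: I(r) = log|p(0)| + Σ_k log(r/|z_k|), summed over zeros inside |z| < r.
  log(r/|z_k|) for z_k = -4: log(7/4) = 0.5596
  log(r/|z_k|) for z_k = 1: log(7/1) = 1.9459
  log(r/|z_k|) for z_k = 5: log(7/5) = 0.3365
  log(r/|z_k|) for z_k = -2: log(7/2) = 1.2528
Sum over inside zeros: 4.0948.
I(r) = log|p(0)| + (inside sum) = 3.6889 + 4.0948 = 7.7836.
Closed form (all zeros inside, monic): I(r) = n·log(r) = 4·log(7) = 7.7836. ✓

I(r) ≈ 7.7836.


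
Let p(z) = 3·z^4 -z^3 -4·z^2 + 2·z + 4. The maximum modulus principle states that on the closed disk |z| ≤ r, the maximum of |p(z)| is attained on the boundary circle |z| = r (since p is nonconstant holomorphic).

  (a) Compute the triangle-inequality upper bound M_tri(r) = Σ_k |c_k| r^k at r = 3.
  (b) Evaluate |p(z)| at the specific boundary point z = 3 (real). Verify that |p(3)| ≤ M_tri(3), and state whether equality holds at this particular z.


Coefficients: c_0 = 4, c_1 = 2, c_2 = -4, c_3 = -1, c_4 = 3. Radius r = 3.
Part (a). Triangle bound: M_tri(r) = Σ_k |c_k| r^k
  = |4|·3^0 + |2|·3^1 + |-4|·3^2 + |-1|·3^3 + |3|·3^4
  = 4 + 6 + 36 + 27 + 243 = 316.
This bounds M(r) := max_{|z|=r} |p(z)| from above; equality holds iff all terms c_k z^k can be made to align in phase at a single z on |z|=r.
Part (b). At z = 3 (real, on the circle |z| = r):
  p(3) = (4)·3^0 + (2)·3^1 + (-4)·3^2 + (-1)·3^3 + (3)·3^4 = 190.
  |p(3)| = 190.
Check: |p(3)| = 190 ≤ 316 = M_tri(3). ✓ Equality does not hold at z = 3 (the coefficients have mixed signs, so the terms do not all align in phase there).

M_tri(3) = 316; |p(3)| = 190; equality at z=3: no.


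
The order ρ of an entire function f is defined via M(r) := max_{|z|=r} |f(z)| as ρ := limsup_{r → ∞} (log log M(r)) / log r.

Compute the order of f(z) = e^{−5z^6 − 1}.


|e^{−5z^6 − 1}| = e^{Re(-5·z^6) + -1} ≤ e^{5|z|^6 + -1} = e^{5r^6 + -1} on |z| = r, so ρ ≤ 6. Choosing z on |z|=r so that -5·z^6 is real positive (always possible by picking arg z appropriately) gives |f(z)| = e^{5r^6 + -1}, matching the bound. The additive constant -1 does not affect log log M(r) ~ 6·log r. Hence ρ = 6.
Therefore ρ = 6.

Order ρ = 6.


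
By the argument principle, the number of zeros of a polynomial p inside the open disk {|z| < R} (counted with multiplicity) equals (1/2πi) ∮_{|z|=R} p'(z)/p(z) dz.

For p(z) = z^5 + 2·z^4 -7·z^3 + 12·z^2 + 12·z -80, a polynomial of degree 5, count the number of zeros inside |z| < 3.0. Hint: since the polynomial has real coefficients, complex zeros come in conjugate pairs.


The zeros of p are: -2, 2, -4, (1 + 2i), (1 - 2i).
Their magnitudes are: 2, 2, 4, 2.236, 2.236.
Zeros with |z| < R = 3.0: -2, 2, (1 + 2i), (1 - 2i).
Count = 4.
By the argument principle, (1/2πi) ∮_{|z|=R} p'(z)/p(z) dz equals exactly this count.

Number of zeros inside |z| < 3.0: 4.


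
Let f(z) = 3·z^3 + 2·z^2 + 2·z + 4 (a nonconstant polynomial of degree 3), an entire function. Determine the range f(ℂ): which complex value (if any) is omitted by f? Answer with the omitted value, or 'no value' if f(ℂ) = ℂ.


Little Picard bounds the complement of f(ℂ) to at most one point.
For every w ∈ ℂ, the equation p(z) − w = 0 is a nonconstant polynomial in z and hence has at least one root by the fundamental theorem of algebra. So p is surjective onto ℂ, omitting no value.

Omitted value: no value.


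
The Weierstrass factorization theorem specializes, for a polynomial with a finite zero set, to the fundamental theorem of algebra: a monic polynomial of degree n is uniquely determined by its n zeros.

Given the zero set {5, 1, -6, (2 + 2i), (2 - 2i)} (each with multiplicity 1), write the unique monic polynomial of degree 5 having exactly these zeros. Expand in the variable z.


The polynomial is p(z) = ∏_{α ∈ S} (z − α), where S = {5, 1, -6, (2 + 2i), (2 - 2i)}.
Expanding the product yields: p(z) = z^5 -4·z^4 -23·z^3 + 154·z^2 -368·z + 240.
Note conjugate pairs combine to real quadratics: (z − (2+2i))(z − (2−2i)) = z² − 4z + 8.
The resulting polynomial has degree 5 and real coefficients as required.

p(z) = z^5 -4·z^4 -23·z^3 + 154·z^2 -368·z + 240.


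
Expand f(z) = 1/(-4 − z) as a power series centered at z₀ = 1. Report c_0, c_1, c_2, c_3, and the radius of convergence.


Let w = z − z₀, so z = z₀ + w.
Then -4 − z = -4 − (z₀ + w) = (-4 − z₀) − w = -5 − w.
f(z) = 1/(-5 − w) = (1/(-5)) · 1/(1 − w/(-5)) = Σ_{n≥0} w^n / (-5)^(n+1).
So c_n = 1/(-5)^(n+1):
  c_0 = 1/(-5)^1 = -1/5.
  c_1 = 1/(-5)^2 = 1/25.
  c_2 = 1/(-5)^3 = -1/125.
  c_3 = 1/(-5)^4 = 1/625.
The series is valid for |w/d| < 1, i.e. |z − z₀| < |d|.
Radius of convergence: R = |-4 − z₀| = |-5| = 5 (distance from z₀ to the singularity z = -4).

c_0 = -1/5, c_1 = 1/25, c_2 = -1/125, c_3 = 1/625; R = 5.


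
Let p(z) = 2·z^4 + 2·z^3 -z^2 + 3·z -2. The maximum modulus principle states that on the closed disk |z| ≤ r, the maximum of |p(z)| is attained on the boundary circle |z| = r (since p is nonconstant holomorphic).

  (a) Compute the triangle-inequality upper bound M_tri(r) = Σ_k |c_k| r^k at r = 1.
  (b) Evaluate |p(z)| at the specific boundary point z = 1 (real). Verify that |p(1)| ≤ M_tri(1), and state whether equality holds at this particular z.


Coefficients: c_0 = -2, c_1 = 3, c_2 = -1, c_3 = 2, c_4 = 2. Radius r = 1.
Part (a). Triangle bound: M_tri(r) = Σ_k |c_k| r^k
  = |-2|·1^0 + |3|·1^1 + |-1|·1^2 + |2|·1^3 + |2|·1^4
  = 2 + 3 + 1 + 2 + 2 = 10.
This bounds M(r) := max_{|z|=r} |p(z)| from above; equality holds iff all terms c_k z^k can be made to align in phase at a single z on |z|=r.
Part (b). At z = 1 (real, on the circle |z| = r):
  p(1) = (-2)·1^0 + (3)·1^1 + (-1)·1^2 + (2)·1^3 + (2)·1^4 = 4.
  |p(1)| = 4.
Check: |p(1)| = 4 ≤ 10 = M_tri(1). ✓ Equality does not hold at z = 1 (the coefficients have mixed signs, so the terms do not all align in phase there).

M_tri(1) = 10; |p(1)| = 4; equality at z=1: no.


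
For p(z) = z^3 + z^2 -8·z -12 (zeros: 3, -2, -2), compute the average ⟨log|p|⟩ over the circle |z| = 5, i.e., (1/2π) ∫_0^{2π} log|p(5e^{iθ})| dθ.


Zeros: -2, -2, 3; r = 5.
Inside |z| < r: -2, -2, 3. Outside (|z| ≥ r): ∅.
p(0) = -12, so log|p(0)| = log(12) = 2.4849.
Apply Jensen: I(r) = log|p(0)| + Σ_k log(r/|z_k|), summed over zeros inside |z| < r.
  log(r/|z_k|) for z_k = 3: log(5/3) = 0.5108
  log(r/|z_k|) for z_k = -2: log(5/2) = 0.9163
  log(r/|z_k|) for z_k = -2: log(5/2) = 0.9163
Sum over inside zeros: 2.3434.
I(r) = log|p(0)| + (inside sum) = 2.4849 + 2.3434 = 4.8283.
Closed form (all zeros inside, monic): I(r) = n·log(r) = 3·log(5) = 4.8283. ✓

I(r) ≈ 4.8283.


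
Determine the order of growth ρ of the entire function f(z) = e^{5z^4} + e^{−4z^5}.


Each summand is entire of order 4 and 5 respectively (as in the single-exponential case). The order of a sum is at most the max of the orders, so ρ ≤ 5. For the lower bound: on |z|=r choose arg z so that -4z^5 is real positive; then |e^{-4z^5}| = e^{4r^5} while |e^{5z^4}| ≤ e^{5r^4} = o(e^{4r^5}). So |f| ≥ e^{4r^5}(1 − o(1)) and ρ ≥ 5. Hence ρ = max(4, 5) = 5.
Therefore ρ = 5.

Order ρ = 5.


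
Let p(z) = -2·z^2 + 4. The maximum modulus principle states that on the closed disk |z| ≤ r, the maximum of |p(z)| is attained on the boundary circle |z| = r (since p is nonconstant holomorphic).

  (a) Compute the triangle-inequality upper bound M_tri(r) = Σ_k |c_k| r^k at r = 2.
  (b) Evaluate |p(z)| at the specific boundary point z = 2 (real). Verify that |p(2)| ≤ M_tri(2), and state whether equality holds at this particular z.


Coefficients: c_0 = 4, c_1 = 0, c_2 = -2. Radius r = 2.
Part (a). Triangle bound: M_tri(r) = Σ_k |c_k| r^k
  = |4|·2^0 + |0|·2^1 + |-2|·2^2
  = 4 + 0 + 8 = 12.
This bounds M(r) := max_{|z|=r} |p(z)| from above; equality holds iff all terms c_k z^k can be made to align in phase at a single z on |z|=r.
Part (b). At z = 2 (real, on the circle |z| = r):
  p(2) = (4)·2^0 + (0)·2^1 + (-2)·2^2 = -4.
  |p(2)| = 4.
Check: |p(2)| = 4 ≤ 12 = M_tri(2). ✓ Equality does not hold at z = 2 (the coefficients have mixed signs, so the terms do not all align in phase there).

M_tri(2) = 12; |p(2)| = 4; equality at z=2: no.


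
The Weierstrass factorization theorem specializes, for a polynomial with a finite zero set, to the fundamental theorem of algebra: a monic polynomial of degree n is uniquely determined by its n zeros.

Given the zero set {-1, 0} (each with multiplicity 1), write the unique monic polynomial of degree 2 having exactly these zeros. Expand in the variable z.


The polynomial is p(z) = ∏_{α ∈ S} (z − α), where S = {-1, 0}.
Expanding the product yields: p(z) = z^2 + z.
The resulting polynomial has degree 2 and real coefficients as required.

p(z) = z^2 + z.


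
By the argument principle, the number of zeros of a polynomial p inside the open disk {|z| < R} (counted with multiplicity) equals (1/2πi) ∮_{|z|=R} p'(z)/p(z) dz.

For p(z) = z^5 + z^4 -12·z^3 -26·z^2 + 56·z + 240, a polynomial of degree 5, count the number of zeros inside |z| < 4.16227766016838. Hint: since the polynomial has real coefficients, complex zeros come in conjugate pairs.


The zeros of p are: (-2 + 2i), (-2 - 2i), (3 + 1i), (3 - 1i), -3.
Their magnitudes are: 2.828, 2.828, 3.162, 3.162, 3.
Zeros with |z| < R = 4.16227766016838: (-2 + 2i), (-2 - 2i), (3 + 1i), (3 - 1i), -3.
Count = 5.
By the argument principle, (1/2πi) ∮_{|z|=R} p'(z)/p(z) dz equals exactly this count.

Number of zeros inside |z| < 4.16227766016838: 5.


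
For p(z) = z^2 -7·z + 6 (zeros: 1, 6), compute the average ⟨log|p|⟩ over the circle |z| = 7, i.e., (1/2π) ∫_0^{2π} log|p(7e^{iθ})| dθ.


Zeros: 1, 6; r = 7.
Inside |z| < r: 1, 6. Outside (|z| ≥ r): ∅.
p(0) = 6, so log|p(0)| = log(6) = 1.7918.
Apply Jensen: I(r) = log|p(0)| + Σ_k log(r/|z_k|), summed over zeros inside |z| < r.
  log(r/|z_k|) for z_k = 1: log(7/1) = 1.9459
  log(r/|z_k|) for z_k = 6: log(7/6) = 0.1542
Sum over inside zeros: 2.1001.
I(r) = log|p(0)| + (inside sum) = 1.7918 + 2.1001 = 3.8918.
Closed form (all zeros inside, monic): I(r) = n·log(r) = 2·log(7) = 3.8918. ✓

I(r) ≈ 3.8918.


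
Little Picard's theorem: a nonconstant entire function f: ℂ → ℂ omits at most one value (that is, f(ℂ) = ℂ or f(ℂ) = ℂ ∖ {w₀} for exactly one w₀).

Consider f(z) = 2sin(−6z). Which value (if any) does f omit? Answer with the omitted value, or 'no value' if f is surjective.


Little Picard bounds the complement of f(ℂ) to at most one point.
sin is entire and surjective onto ℂ: for every w ∈ ℂ, sin(ζ) = w has a solution ζ ∈ ℂ (e.g., via the complex inverse arcsin). With ζ = −6z this gives z = ζ/(-6). Then 2·sin(−6z) takes every value in 2·ℂ = ℂ, and adding 0 is a bijection of ℂ. So f is surjective and omits no value. (Note: only on the real line is sin bounded by [−1, 1].)

Omitted value: no value.


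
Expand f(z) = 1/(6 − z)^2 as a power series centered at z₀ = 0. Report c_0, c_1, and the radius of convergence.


Let w = z − z₀, so z = z₀ + w.
Then 6 − z = 6 − (z₀ + w) = (6 − z₀) − w = 6 − w.
f(z) = 1/(6 − w)^2 = (1/(6)^2) · (1 − w/(6))^{−2}.
By the binomial series (1−u)^{−2} = Σ_{n≥0} C(n+1, 1) u^n for |u|<1, with u = w/(6):
  c_n = C(n+1, 1) / (6)^(n+2).
  c_0 = 1/(6)^2 = 1/36.
  c_1 = 2/(6)^3 = 1/108.
The series is valid for |w/d| < 1, i.e. |z − z₀| < |d|.
Radius of convergence: R = |6 − z₀| = |6| = 6 (distance from z₀ to the singularity z = 6).

c_0 = 1/36, c_1 = 1/108; R = 6.


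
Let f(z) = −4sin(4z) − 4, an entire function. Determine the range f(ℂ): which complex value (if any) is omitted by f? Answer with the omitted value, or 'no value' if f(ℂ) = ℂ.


Little Picard bounds the complement of f(ℂ) to at most one point.
sin is entire and surjective onto ℂ: for every w ∈ ℂ, sin(ζ) = w has a solution ζ ∈ ℂ (e.g., via the complex inverse arcsin). With ζ = 4z this gives z = ζ/(4). Then -4·sin(4z) takes every value in -4·ℂ = ℂ, and adding -4 is a bijection of ℂ. So f is surjective and omits no value. (Note: only on the real line is sin bounded by [−1, 1].)

Omitted value: no value.


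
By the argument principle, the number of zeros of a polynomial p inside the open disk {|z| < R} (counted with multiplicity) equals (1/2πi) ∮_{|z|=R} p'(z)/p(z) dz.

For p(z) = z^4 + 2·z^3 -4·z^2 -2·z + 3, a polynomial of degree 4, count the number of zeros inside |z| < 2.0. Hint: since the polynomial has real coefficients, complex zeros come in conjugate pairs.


The zeros of p are: -1, -3, 1, 1.
Their magnitudes are: 1, 3, 1, 1.
Zeros with |z| < R = 2.0: -1, 1, 1.
Count = 3.
By the argument principle, (1/2πi) ∮_{|z|=R} p'(z)/p(z) dz equals exactly this count.

Number of zeros inside |z| < 2.0: 3.


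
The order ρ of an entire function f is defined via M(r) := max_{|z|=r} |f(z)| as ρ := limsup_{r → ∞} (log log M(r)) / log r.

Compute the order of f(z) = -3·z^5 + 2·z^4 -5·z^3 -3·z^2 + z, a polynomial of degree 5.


|f(z)| ≤ Σ|c_k|·r^k = O(r^5) as r → ∞. Polynomial growth is O(e^{r^ε}) for every ε > 0 (since r^5/e^{r^ε} → 0), so ρ ≤ ε for all ε > 0, i.e. ρ = 0. Every nonconstant polynomial has order 0.
Therefore ρ = 0.

Order ρ = 0.


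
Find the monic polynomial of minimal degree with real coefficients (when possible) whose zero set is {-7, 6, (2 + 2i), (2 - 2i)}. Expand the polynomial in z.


The polynomial is p(z) = ∏_{α ∈ S} (z − α), where S = {-7, 6, (2 + 2i), (2 - 2i)}.
Expanding the product yields: p(z) = z^4 -3·z^3 -38·z^2 + 176·z -336.
Note conjugate pairs combine to real quadratics: (z − (2+2i))(z − (2−2i)) = z² − 4z + 8.
The resulting polynomial has degree 4 and real coefficients as required.

p(z) = z^4 -3·z^3 -38·z^2 + 176·z -336.


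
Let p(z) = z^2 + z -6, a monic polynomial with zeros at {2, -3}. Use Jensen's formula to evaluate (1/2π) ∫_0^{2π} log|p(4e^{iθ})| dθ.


Zeros: -3, 2; r = 4.
Inside |z| < r: -3, 2. Outside (|z| ≥ r): ∅.
p(0) = -6, so log|p(0)| = log(6) = 1.7918.
Apply Jensen: I(r) = log|p(0)| + Σ_k log(r/|z_k|), summed over zeros inside |z| < r.
  log(r/|z_k|) for z_k = 2: log(4/2) = 0.6931
  log(r/|z_k|) for z_k = -3: log(4/3) = 0.2877
Sum over inside zeros: 0.9808.
I(r) = log|p(0)| + (inside sum) = 1.7918 + 0.9808 = 2.7726.
Closed form (all zeros inside, monic): I(r) = n·log(r) = 2·log(4) = 2.7726. ✓

I(r) ≈ 2.7726.


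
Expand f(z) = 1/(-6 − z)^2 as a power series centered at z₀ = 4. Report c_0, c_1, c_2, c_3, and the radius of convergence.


Let w = z − z₀, so z = z₀ + w.
Then -6 − z = -6 − (z₀ + w) = (-6 − z₀) − w = -10 − w.
f(z) = 1/(-10 − w)^2 = (1/(-10)^2) · (1 − w/(-10))^{−2}.
By the binomial series (1−u)^{−2} = Σ_{n≥0} C(n+1, 1) u^n for |u|<1, with u = w/(-10):
  c_n = C(n+1, 1) / (-10)^(n+2).
  c_0 = 1/(-10)^2 = 1/100.
  c_1 = 2/(-10)^3 = -1/500.
  c_2 = 3/(-10)^4 = 3/10000.
  c_3 = 4/(-10)^5 = -1/25000.
The series is valid for |w/d| < 1, i.e. |z − z₀| < |d|.
Radius of convergence: R = |-6 − z₀| = |-10| = 10 (distance from z₀ to the singularity z = -6).

c_0 = 1/100, c_1 = -1/500, c_2 = 3/10000, c_3 = -1/25000; R = 10.


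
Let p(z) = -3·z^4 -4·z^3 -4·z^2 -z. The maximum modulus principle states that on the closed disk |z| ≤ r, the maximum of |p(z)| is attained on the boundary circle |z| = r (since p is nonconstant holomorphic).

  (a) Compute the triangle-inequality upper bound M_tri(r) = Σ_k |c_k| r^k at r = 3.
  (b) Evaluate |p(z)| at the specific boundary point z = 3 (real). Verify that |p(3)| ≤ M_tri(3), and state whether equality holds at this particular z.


Coefficients: c_0 = 0, c_1 = -1, c_2 = -4, c_3 = -4, c_4 = -3. Radius r = 3.
Part (a). Triangle bound: M_tri(r) = Σ_k |c_k| r^k
  = |0|·3^0 + |-1|·3^1 + |-4|·3^2 + |-4|·3^3 + |-3|·3^4
  = 0 + 3 + 36 + 108 + 243 = 390.
This bounds M(r) := max_{|z|=r} |p(z)| from above; equality holds iff all terms c_k z^k can be made to align in phase at a single z on |z|=r.
Part (b). At z = 3 (real, on the circle |z| = r):
  p(3) = (0)·3^0 + (-1)·3^1 + (-4)·3^2 + (-4)·3^3 + (-3)·3^4 = -390.
  |p(3)| = 390.
Since all nonzero coefficients share the same sign, |p(3)| = 390 = M_tri(3); the triangle bound is attained at z = 3, so in fact M(r) = 390.

M_tri(3) = 390; |p(3)| = 390; equality at z=3: yes.


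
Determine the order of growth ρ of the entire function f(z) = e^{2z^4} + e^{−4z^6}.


Each summand is entire of order 4 and 6 respectively (as in the single-exponential case). The order of a sum is at most the max of the orders, so ρ ≤ 6. For the lower bound: on |z|=r choose arg z so that -4z^6 is real positive; then |e^{-4z^6}| = e^{4r^6} while |e^{2z^4}| ≤ e^{2r^4} = o(e^{4r^6}). So |f| ≥ e^{4r^6}(1 − o(1)) and ρ ≥ 6. Hence ρ = max(4, 6) = 6.
Therefore ρ = 6.

Order ρ = 6.


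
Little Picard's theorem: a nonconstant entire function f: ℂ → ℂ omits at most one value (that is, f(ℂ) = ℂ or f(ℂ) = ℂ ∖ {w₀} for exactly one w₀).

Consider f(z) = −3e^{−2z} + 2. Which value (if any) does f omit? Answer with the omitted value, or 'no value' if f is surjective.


Little Picard bounds the complement of f(ℂ) to at most one point.
e^{−2z} is never zero on ℂ, so -3·e^{−2z} takes every value in ℂ ∖ {0}. Adding 2 shifts the range to ℂ ∖ {2}. Thus f omits exactly the value 2.

Omitted value: 2.


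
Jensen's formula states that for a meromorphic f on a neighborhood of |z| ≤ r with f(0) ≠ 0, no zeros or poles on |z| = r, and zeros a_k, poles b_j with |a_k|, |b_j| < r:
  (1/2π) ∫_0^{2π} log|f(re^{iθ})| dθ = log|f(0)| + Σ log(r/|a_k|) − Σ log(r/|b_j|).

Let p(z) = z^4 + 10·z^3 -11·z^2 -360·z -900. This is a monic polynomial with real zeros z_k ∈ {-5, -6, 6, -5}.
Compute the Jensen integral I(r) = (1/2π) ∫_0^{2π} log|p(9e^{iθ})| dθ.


Zeros: -6, -5, -5, 6; r = 9.
Inside |z| < r: -6, -5, -5, 6. Outside (|z| ≥ r): ∅.
p(0) = -900, so log|p(0)| = log(900) = 6.8024.
Apply Jensen: I(r) = log|p(0)| + Σ_k log(r/|z_k|), summed over zeros inside |z| < r.
  log(r/|z_k|) for z_k = -5: log(9/5) = 0.5878
  log(r/|z_k|) for z_k = -6: log(9/6) = 0.4055
  log(r/|z_k|) for z_k = 6: log(9/6) = 0.4055
  log(r/|z_k|) for z_k = -5: log(9/5) = 0.5878
Sum over inside zeros: 1.9865.
I(r) = log|p(0)| + (inside sum) = 6.8024 + 1.9865 = 8.7889.
Closed form (all zeros inside, monic): I(r) = n·log(r) = 4·log(9) = 8.7889. ✓

I(r) ≈ 8.7889.


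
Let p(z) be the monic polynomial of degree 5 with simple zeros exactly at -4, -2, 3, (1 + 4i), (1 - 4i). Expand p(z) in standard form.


The polynomial is p(z) = ∏_{α ∈ S} (z − α), where S = {-4, -2, 3, (1 + 4i), (1 - 4i)}.
Expanding the product yields: p(z) = z^5 + z^4 + z^3 + 47·z^2 -122·z -408.
Note conjugate pairs combine to real quadratics: (z − (1+4i))(z − (1−4i)) = z² − 2z + 17.
The resulting polynomial has degree 5 and real coefficients as required.

p(z) = z^5 + z^4 + z^3 + 47·z^2 -122·z -408.


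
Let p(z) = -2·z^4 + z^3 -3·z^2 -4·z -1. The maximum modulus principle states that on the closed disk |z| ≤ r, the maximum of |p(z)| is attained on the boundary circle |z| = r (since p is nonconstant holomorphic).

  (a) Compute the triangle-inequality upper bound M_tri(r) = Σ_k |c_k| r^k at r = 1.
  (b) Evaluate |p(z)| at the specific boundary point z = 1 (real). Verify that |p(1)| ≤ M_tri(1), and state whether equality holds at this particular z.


Coefficients: c_0 = -1, c_1 = -4, c_2 = -3, c_3 = 1, c_4 = -2. Radius r = 1.
Part (a). Triangle bound: M_tri(r) = Σ_k |c_k| r^k
  = |-1|·1^0 + |-4|·1^1 + |-3|·1^2 + |1|·1^3 + |-2|·1^4
  = 1 + 4 + 3 + 1 + 2 = 11.
This bounds M(r) := max_{|z|=r} |p(z)| from above; equality holds iff all terms c_k z^k can be made to align in phase at a single z on |z|=r.
Part (b). At z = 1 (real, on the circle |z| = r):
  p(1) = (-1)·1^0 + (-4)·1^1 + (-3)·1^2 + (1)·1^3 + (-2)·1^4 = -9.
  |p(1)| = 9.
Check: |p(1)| = 9 ≤ 11 = M_tri(1). ✓ Equality does not hold at z = 1 (the coefficients have mixed signs, so the terms do not all align in phase there).

M_tri(1) = 11; |p(1)| = 9; equality at z=1: no.


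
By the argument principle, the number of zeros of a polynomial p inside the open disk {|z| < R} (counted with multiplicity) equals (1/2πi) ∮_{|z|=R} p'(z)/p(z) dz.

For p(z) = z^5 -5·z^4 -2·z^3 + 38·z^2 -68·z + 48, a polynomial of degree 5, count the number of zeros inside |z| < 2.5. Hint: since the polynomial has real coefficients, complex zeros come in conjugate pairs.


The zeros of p are: -3, 2, 4, (1 + 1i), (1 - 1i).
Their magnitudes are: 3, 2, 4, 1.414, 1.414.
Zeros with |z| < R = 2.5: 2, (1 + 1i), (1 - 1i).
Count = 3.
By the argument principle, (1/2πi) ∮_{|z|=R} p'(z)/p(z) dz equals exactly this count.

Number of zeros inside |z| < 2.5: 3.


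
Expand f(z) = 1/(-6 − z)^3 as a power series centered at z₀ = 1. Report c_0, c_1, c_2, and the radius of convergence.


Let w = z − z₀, so z = z₀ + w.
Then -6 − z = -6 − (z₀ + w) = (-6 − z₀) − w = -7 − w.
f(z) = 1/(-7 − w)^3 = (1/(-7)^3) · (1 − w/(-7))^{−3}.
By the binomial series (1−u)^{−3} = Σ_{n≥0} C(n+2, 2) u^n for |u|<1, with u = w/(-7):
  c_n = C(n+2, 2) / (-7)^(n+3).
  c_0 = 1/(-7)^3 = -1/343.
  c_1 = 3/(-7)^4 = 3/2401.
  c_2 = 6/(-7)^5 = -6/16807.
The series is valid for |w/d| < 1, i.e. |z − z₀| < |d|.
Radius of convergence: R = |-6 − z₀| = |-7| = 7 (distance from z₀ to the singularity z = -6).

c_0 = -1/343, c_1 = 3/2401, c_2 = -6/16807; R = 7.
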